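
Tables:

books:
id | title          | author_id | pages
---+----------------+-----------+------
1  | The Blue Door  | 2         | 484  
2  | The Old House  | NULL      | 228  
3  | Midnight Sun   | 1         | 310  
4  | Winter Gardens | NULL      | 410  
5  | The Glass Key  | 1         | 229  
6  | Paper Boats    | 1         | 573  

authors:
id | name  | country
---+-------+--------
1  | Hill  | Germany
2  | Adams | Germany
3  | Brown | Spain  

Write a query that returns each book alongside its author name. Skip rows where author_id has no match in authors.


INNER JOIN keeps only books rows whose author_id matches an id in authors. Walk through each book:
  - book 1 (The Blue Door): author_id=2 -> matches Adams
  - book 2 (The Old House): author_id=NULL, no match -> dropped
  - book 3 (Midnight Sun): author_id=1 -> matches Hill
  - book 4 (Winter Gardens): author_id=NULL, no match -> dropped
  - book 5 (The Glass Key): author_id=1 -> matches Hill
  - book 6 (Paper Boats): author_id=1 -> matches Hill
So 2 of 6 rows are dropped.

SQL:
SELECT a.title, b.name AS author
FROM books a
INNER JOIN authors b ON a.author_id = b.id

Result:
title         | author
--------------+-------
The Blue Door | Adams 
Midnight Sun  | Hill  
The Glass Key | Hill  
Paper Boats   | Hill  


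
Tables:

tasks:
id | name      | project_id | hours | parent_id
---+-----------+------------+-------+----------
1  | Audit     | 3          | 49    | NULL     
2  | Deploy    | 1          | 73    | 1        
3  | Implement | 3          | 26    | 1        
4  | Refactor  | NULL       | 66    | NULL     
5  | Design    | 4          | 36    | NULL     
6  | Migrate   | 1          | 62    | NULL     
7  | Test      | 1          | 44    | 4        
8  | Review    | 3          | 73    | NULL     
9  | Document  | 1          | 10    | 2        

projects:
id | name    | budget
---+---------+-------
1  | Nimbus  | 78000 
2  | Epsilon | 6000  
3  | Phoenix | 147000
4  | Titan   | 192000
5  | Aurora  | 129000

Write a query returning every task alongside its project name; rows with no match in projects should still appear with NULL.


LEFT JOIN keeps every row from tasks (the left table); where project_id has no match in projects, the project columns become NULL. Walk through each task:
  - task 1 (Audit): project_id=3 -> matches Phoenix
  - task 2 (Deploy): project_id=1 -> matches Nimbus
  - task 3 (Implement): project_id=3 -> matches Phoenix
  - task 4 (Refactor): project_id=NULL, no match -> kept with NULL
  - task 5 (Design): project_id=4 -> matches Titan
  - task 6 (Migrate): project_id=1 -> matches Nimbus
  - task 7 (Test): project_id=1 -> matches Nimbus
  - task 8 (Review): project_id=3 -> matches Phoenix
  - task 9 (Document): project_id=1 -> matches Nimbus
All 9 rows appear; 1 has NULL project.

SQL:
SELECT a.name, b.name AS project
FROM tasks a
LEFT JOIN projects b ON a.project_id = b.id

Result:
name      | project
----------+--------
Audit     | Phoenix
Deploy    | Nimbus 
Implement | Phoenix
Refactor  | NULL   
Design    | Titan  
Migrate   | Nimbus 
Test      | Nimbus 
Review    | Phoenix
Document  | Nimbus 


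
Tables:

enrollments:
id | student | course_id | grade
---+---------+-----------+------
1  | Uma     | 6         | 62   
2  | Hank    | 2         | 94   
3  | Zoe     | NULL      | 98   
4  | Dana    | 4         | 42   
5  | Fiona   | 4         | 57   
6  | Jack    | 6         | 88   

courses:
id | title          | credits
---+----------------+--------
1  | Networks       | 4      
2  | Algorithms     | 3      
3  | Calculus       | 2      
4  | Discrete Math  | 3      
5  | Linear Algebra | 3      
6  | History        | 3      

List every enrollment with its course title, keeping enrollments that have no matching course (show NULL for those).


LEFT JOIN keeps every row from enrollments (the left table); where course_id has no match in courses, the course columns become NULL. Walk through each enrollment:
  - enrollment 1 (Uma): course_id=6 -> matches History
  - enrollment 2 (Hank): course_id=2 -> matches Algorithms
  - enrollment 3 (Zoe): course_id=NULL, no match -> kept with NULL
  - enrollment 4 (Dana): course_id=4 -> matches Discrete Math
  - enrollment 5 (Fiona): course_id=4 -> matches Discrete Math
  - enrollment 6 (Jack): course_id=6 -> matches History
All 6 rows appear; 1 has NULL course.

SQL:
SELECT a.student, b.title AS course
FROM enrollments a
LEFT JOIN courses b ON a.course_id = b.id

Result:
student | course       
--------+--------------
Uma     | History      
Hank    | Algorithms   
Zoe     | NULL         
Dana    | Discrete Math
Fiona   | Discrete Math
Jack    | History      


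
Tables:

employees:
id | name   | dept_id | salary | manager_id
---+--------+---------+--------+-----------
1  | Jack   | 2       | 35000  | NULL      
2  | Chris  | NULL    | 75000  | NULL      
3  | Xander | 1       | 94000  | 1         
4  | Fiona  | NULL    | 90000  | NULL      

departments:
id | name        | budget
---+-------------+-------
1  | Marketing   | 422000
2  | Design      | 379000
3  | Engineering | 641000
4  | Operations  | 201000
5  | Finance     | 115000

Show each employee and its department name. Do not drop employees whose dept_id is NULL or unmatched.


LEFT JOIN keeps every row from employees (the left table); where dept_id has no match in departments, the department columns become NULL. Walk through each employee:
  - employee 1 (Jack): dept_id=2 -> matches Design
  - employee 2 (Chris): dept_id=NULL, no match -> kept with NULL
  - employee 3 (Xander): dept_id=1 -> matches Marketing
  - employee 4 (Fiona): dept_id=NULL, no match -> kept with NULL
All 4 rows appear; 2 have NULL department.

SQL:
SELECT a.name, b.name AS department
FROM employees a
LEFT JOIN departments b ON a.dept_id = b.id

Result:
name   | department
-------+-----------
Jack   | Design    
Chris  | NULL      
Xander | Marketing 
Fiona  | NULL      


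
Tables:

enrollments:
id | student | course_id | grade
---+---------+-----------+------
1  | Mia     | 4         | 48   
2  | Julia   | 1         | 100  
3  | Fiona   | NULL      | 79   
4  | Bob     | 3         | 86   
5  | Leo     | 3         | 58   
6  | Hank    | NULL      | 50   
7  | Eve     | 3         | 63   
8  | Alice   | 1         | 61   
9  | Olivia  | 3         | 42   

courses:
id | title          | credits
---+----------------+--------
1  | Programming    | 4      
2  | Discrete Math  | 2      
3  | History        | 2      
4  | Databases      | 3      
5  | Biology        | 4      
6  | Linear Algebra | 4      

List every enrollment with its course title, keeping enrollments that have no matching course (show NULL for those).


LEFT JOIN keeps every row from enrollments (the left table); where course_id has no match in courses, the course columns become NULL. Walk through each enrollment:
  - enrollment 1 (Mia): course_id=4 -> matches Databases
  - enrollment 2 (Julia): course_id=1 -> matches Programming
  - enrollment 3 (Fiona): course_id=NULL, no match -> kept with NULL
  - enrollment 4 (Bob): course_id=3 -> matches History
  - enrollment 5 (Leo): course_id=3 -> matches History
  - enrollment 6 (Hank): course_id=NULL, no match -> kept with NULL
  - enrollment 7 (Eve): course_id=3 -> matches History
  - enrollment 8 (Alice): course_id=1 -> matches Programming
  - enrollment 9 (Olivia): course_id=3 -> matches History
All 9 rows appear; 2 have NULL course.

SQL:
SELECT a.student, b.title AS course
FROM enrollments a
LEFT JOIN courses b ON a.course_id = b.id

Result:
student | course     
--------+------------
Mia     | Databases  
Julia   | Programming
Fiona   | NULL       
Bob     | History    
Leo     | History    
Hank    | NULL       
Eve     | History    
Alice   | Programming
Olivia  | History    


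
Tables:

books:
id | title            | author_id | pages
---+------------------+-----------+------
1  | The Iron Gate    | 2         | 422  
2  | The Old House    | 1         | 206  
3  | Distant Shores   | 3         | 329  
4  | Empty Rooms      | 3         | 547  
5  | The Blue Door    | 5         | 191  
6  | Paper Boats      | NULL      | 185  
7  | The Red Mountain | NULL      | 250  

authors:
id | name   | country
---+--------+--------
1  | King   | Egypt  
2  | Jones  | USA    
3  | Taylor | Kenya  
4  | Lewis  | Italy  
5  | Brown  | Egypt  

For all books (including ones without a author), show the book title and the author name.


LEFT JOIN keeps every row from books (the left table); where author_id has no match in authors, the author columns become NULL. Walk through each book:
  - book 1 (The Iron Gate): author_id=2 -> matches Jones
  - book 2 (The Old House): author_id=1 -> matches King
  - book 3 (Distant Shores): author_id=3 -> matches Taylor
  - book 4 (Empty Rooms): author_id=3 -> matches Taylor
  - book 5 (The Blue Door): author_id=5 -> matches Brown
  - book 6 (Paper Boats): author_id=NULL, no match -> kept with NULL
  - book 7 (The Red Mountain): author_id=NULL, no match -> kept with NULL
All 7 rows appear; 2 have NULL author.

SQL:
SELECT a.title, b.name AS author
FROM books a
LEFT JOIN authors b ON a.author_id = b.id

Result:
title            | author
-----------------+-------
The Iron Gate    | Jones 
The Old House    | King  
Distant Shores   | Taylor
Empty Rooms      | Taylor
The Blue Door    | Brown 
Paper Boats      | NULL  
The Red Mountain | NULL  


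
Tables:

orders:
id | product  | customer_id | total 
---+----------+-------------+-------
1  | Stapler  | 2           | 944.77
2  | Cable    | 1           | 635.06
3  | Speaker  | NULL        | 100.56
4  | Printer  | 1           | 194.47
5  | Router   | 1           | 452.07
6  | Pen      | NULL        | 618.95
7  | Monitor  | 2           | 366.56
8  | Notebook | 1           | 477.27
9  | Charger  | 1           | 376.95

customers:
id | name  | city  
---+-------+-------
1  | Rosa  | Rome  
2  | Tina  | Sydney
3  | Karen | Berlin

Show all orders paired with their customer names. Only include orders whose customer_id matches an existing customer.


INNER JOIN keeps only orders rows whose customer_id matches an id in customers. Walk through each order:
  - order 1 (Stapler): customer_id=2 -> matches Tina
  - order 2 (Cable): customer_id=1 -> matches Rosa
  - order 3 (Speaker): customer_id=NULL, no match -> dropped
  - order 4 (Printer): customer_id=1 -> matches Rosa
  - order 5 (Router): customer_id=1 -> matches Rosa
  - order 6 (Pen): customer_id=NULL, no match -> dropped
  - order 7 (Monitor): customer_id=2 -> matches Tina
  - order 8 (Notebook): customer_id=1 -> matches Rosa
  - order 9 (Charger): customer_id=1 -> matches Rosa
So 2 of 9 rows are dropped.

SQL:
SELECT a.product, b.name AS customer
FROM orders a
INNER JOIN customers b ON a.customer_id = b.id

Result:
product  | customer
---------+---------
Stapler  | Tina    
Cable    | Rosa    
Printer  | Rosa    
Router   | Rosa    
Monitor  | Tina    
Notebook | Rosa    
Charger  | Rosa    


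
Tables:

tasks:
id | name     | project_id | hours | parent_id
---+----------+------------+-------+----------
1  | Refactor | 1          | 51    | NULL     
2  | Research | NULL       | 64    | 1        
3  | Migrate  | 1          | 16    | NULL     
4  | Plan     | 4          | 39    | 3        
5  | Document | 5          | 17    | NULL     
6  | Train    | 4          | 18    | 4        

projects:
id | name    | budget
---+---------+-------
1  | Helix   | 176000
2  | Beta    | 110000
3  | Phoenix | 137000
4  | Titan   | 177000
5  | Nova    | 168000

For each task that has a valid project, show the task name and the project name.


INNER JOIN keeps only tasks rows whose project_id matches an id in projects. Walk through each task:
  - task 1 (Refactor): project_id=1 -> matches Helix
  - task 2 (Research): project_id=NULL, no match -> dropped
  - task 3 (Migrate): project_id=1 -> matches Helix
  - task 4 (Plan): project_id=4 -> matches Titan
  - task 5 (Document): project_id=5 -> matches Nova
  - task 6 (Train): project_id=4 -> matches Titan
So 1 of 6 rows is dropped.

SQL:
SELECT a.name, b.name AS project
FROM tasks a
INNER JOIN projects b ON a.project_id = b.id

Result:
name     | project
---------+--------
Refactor | Helix  
Migrate  | Helix  
Plan     | Titan  
Document | Nova   
Train    | Titan  


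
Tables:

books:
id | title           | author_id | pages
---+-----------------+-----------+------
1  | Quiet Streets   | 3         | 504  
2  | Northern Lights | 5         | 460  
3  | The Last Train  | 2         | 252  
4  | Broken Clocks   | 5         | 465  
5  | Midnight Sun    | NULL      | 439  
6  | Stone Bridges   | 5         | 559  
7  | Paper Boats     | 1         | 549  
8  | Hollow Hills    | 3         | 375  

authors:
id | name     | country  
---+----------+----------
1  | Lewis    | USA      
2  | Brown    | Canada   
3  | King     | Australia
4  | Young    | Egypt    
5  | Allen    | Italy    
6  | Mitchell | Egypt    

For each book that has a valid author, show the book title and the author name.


INNER JOIN keeps only books rows whose author_id matches an id in authors. Walk through each book:
  - book 1 (Quiet Streets): author_id=3 -> matches King
  - book 2 (Northern Lights): author_id=5 -> matches Allen
  - book 3 (The Last Train): author_id=2 -> matches Brown
  - book 4 (Broken Clocks): author_id=5 -> matches Allen
  - book 5 (Midnight Sun): author_id=NULL, no match -> dropped
  - book 6 (Stone Bridges): author_id=5 -> matches Allen
  - book 7 (Paper Boats): author_id=1 -> matches Lewis
  - book 8 (Hollow Hills): author_id=3 -> matches King
So 1 of 8 rows is dropped.

SQL:
SELECT a.title, b.name AS author
FROM books a
INNER JOIN authors b ON a.author_id = b.id

Result:
title           | author
----------------+-------
Quiet Streets   | King  
Northern Lights | Allen 
The Last Train  | Brown 
Broken Clocks   | Allen 
Stone Bridges   | Allen 
Paper Boats     | Lewis 
Hollow Hills    | King  


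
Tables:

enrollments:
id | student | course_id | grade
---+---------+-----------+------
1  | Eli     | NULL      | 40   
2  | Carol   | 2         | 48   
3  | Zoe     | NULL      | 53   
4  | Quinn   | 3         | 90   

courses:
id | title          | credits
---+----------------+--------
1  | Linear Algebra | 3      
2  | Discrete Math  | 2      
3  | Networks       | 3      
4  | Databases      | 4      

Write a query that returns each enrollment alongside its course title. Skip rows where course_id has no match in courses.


INNER JOIN keeps only enrollments rows whose course_id matches an id in courses. Walk through each enrollment:
  - enrollment 1 (Eli): course_id=NULL, no match -> dropped
  - enrollment 2 (Carol): course_id=2 -> matches Discrete Math
  - enrollment 3 (Zoe): course_id=NULL, no match -> dropped
  - enrollment 4 (Quinn): course_id=3 -> matches Networks
So 2 of 4 rows are dropped.

SQL:
SELECT a.student, b.title AS course
FROM enrollments a
INNER JOIN courses b ON a.course_id = b.id

Result:
student | course       
--------+--------------
Carol   | Discrete Math
Quinn   | Networks     


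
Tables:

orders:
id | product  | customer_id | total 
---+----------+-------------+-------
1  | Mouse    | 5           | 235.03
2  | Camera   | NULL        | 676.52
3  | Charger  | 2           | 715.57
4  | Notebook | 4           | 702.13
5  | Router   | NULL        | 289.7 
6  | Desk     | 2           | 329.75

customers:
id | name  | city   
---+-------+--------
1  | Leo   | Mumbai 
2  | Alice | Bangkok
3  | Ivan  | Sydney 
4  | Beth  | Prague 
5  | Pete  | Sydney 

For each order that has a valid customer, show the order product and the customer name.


INNER JOIN keeps only orders rows whose customer_id matches an id in customers. Walk through each order:
  - order 1 (Mouse): customer_id=5 -> matches Pete
  - order 2 (Camera): customer_id=NULL, no match -> dropped
  - order 3 (Charger): customer_id=2 -> matches Alice
  - order 4 (Notebook): customer_id=4 -> matches Beth
  - order 5 (Router): customer_id=NULL, no match -> dropped
  - order 6 (Desk): customer_id=2 -> matches Alice
So 2 of 6 rows are dropped.

SQL:
SELECT a.product, b.name AS customer
FROM orders a
INNER JOIN customers b ON a.customer_id = b.id

Result:
product  | customer
---------+---------
Mouse    | Pete    
Charger  | Alice   
Notebook | Beth    
Desk     | Alice   


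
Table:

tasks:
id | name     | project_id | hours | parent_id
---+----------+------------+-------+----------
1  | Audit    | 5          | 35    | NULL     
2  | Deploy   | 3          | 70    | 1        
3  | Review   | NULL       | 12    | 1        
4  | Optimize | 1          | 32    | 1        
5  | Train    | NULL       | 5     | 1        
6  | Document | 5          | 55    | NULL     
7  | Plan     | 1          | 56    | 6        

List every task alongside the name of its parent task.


This is a self-join: tasks is joined to a second copy of itself, matching each row's parent_id to another row's id. Use LEFT JOIN so rows with parent_id=NULL are kept.
  - task 1 (Audit): parent_id=NULL -> NULL
  - task 2 (Deploy): parent_id=1 -> Audit
  - task 3 (Review): parent_id=1 -> Audit
  - task 4 (Optimize): parent_id=1 -> Audit
  - task 5 (Train): parent_id=1 -> Audit
  - task 6 (Document): parent_id=NULL -> NULL
  - task 7 (Plan): parent_id=6 -> Document

SQL:
SELECT a.name AS item, b.name AS parent
FROM tasks a
LEFT JOIN tasks b ON a.parent_id = b.id

Result:
item     | parent  
---------+---------
Audit    | NULL    
Deploy   | Audit   
Review   | Audit   
Optimize | Audit   
Train    | Audit   
Document | NULL    
Plan     | Document


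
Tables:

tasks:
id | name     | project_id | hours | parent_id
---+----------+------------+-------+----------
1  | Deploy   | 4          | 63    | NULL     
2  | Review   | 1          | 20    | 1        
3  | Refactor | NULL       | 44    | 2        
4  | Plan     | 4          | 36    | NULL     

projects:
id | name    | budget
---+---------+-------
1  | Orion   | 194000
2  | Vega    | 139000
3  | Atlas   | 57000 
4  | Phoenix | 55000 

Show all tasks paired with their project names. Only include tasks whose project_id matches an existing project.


INNER JOIN keeps only tasks rows whose project_id matches an id in projects. Walk through each task:
  - task 1 (Deploy): project_id=4 -> matches Phoenix
  - task 2 (Review): project_id=1 -> matches Orion
  - task 3 (Refactor): project_id=NULL, no match -> dropped
  - task 4 (Plan): project_id=4 -> matches Phoenix
So 1 of 4 rows is dropped.

SQL:
SELECT a.name, b.name AS project
FROM tasks a
INNER JOIN projects b ON a.project_id = b.id

Result:
name   | project
-------+--------
Deploy | Phoenix
Review | Orion  
Plan   | Phoenix


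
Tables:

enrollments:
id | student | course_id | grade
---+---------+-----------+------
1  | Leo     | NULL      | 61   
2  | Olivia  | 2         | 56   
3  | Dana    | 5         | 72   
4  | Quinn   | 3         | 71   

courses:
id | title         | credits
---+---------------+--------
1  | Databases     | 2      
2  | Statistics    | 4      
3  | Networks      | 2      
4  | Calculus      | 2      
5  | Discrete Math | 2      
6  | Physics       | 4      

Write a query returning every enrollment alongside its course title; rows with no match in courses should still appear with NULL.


LEFT JOIN keeps every row from enrollments (the left table); where course_id has no match in courses, the course columns become NULL. Walk through each enrollment:
  - enrollment 1 (Leo): course_id=NULL, no match -> kept with NULL
  - enrollment 2 (Olivia): course_id=2 -> matches Statistics
  - enrollment 3 (Dana): course_id=5 -> matches Discrete Math
  - enrollment 4 (Quinn): course_id=3 -> matches Networks
All 4 rows appear; 1 has NULL course.

SQL:
SELECT a.student, b.title AS course
FROM enrollments a
LEFT JOIN courses b ON a.course_id = b.id

Result:
student | course       
--------+--------------
Leo     | NULL         
Olivia  | Statistics   
Dana    | Discrete Math
Quinn   | Networks     


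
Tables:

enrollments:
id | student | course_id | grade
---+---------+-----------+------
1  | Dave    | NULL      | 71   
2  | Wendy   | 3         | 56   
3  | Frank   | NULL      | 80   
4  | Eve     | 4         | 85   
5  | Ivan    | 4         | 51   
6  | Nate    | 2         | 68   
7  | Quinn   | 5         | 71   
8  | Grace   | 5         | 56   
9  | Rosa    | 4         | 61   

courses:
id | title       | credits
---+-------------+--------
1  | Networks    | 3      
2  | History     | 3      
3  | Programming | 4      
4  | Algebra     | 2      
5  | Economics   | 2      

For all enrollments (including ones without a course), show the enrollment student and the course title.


LEFT JOIN keeps every row from enrollments (the left table); where course_id has no match in courses, the course columns become NULL. Walk through each enrollment:
  - enrollment 1 (Dave): course_id=NULL, no match -> kept with NULL
  - enrollment 2 (Wendy): course_id=3 -> matches Programming
  - enrollment 3 (Frank): course_id=NULL, no match -> kept with NULL
  - enrollment 4 (Eve): course_id=4 -> matches Algebra
  - enrollment 5 (Ivan): course_id=4 -> matches Algebra
  - enrollment 6 (Nate): course_id=2 -> matches History
  - enrollment 7 (Quinn): course_id=5 -> matches Economics
  - enrollment 8 (Grace): course_id=5 -> matches Economics
  - enrollment 9 (Rosa): course_id=4 -> matches Algebra
All 9 rows appear; 2 have NULL course.

SQL:
SELECT a.student, b.title AS course
FROM enrollments a
LEFT JOIN courses b ON a.course_id = b.id

Result:
student | course     
--------+------------
Dave    | NULL       
Wendy   | Programming
Frank   | NULL       
Eve     | Algebra    
Ivan    | Algebra    
Nate    | History    
Quinn   | Economics  
Grace   | Economics  
Rosa    | Algebra    


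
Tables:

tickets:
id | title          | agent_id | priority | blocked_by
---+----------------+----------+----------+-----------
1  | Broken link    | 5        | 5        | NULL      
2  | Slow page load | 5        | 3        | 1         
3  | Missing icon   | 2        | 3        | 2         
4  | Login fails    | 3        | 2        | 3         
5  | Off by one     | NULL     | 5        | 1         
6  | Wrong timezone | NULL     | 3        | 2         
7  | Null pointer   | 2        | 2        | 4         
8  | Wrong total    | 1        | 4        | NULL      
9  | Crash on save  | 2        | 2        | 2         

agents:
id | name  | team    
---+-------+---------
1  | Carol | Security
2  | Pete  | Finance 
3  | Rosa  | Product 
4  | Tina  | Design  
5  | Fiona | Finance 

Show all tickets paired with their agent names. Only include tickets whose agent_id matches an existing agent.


INNER JOIN keeps only tickets rows whose agent_id matches an id in agents. Walk through each ticket:
  - ticket 1 (Broken link): agent_id=5 -> matches Fiona
  - ticket 2 (Slow page load): agent_id=5 -> matches Fiona
  - ticket 3 (Missing icon): agent_id=2 -> matches Pete
  - ticket 4 (Login fails): agent_id=3 -> matches Rosa
  - ticket 5 (Off by one): agent_id=NULL, no match -> dropped
  - ticket 6 (Wrong timezone): agent_id=NULL, no match -> dropped
  - ticket 7 (Null pointer): agent_id=2 -> matches Pete
  - ticket 8 (Wrong total): agent_id=1 -> matches Carol
  - ticket 9 (Crash on save): agent_id=2 -> matches Pete
So 2 of 9 rows are dropped.

SQL:
SELECT a.title, b.name AS agent
FROM tickets a
INNER JOIN agents b ON a.agent_id = b.id

Result:
title          | agent
---------------+------
Broken link    | Fiona
Slow page load | Fiona
Missing icon   | Pete 
Login fails    | Rosa 
Null pointer   | Pete 
Wrong total    | Carol
Crash on save  | Pete 


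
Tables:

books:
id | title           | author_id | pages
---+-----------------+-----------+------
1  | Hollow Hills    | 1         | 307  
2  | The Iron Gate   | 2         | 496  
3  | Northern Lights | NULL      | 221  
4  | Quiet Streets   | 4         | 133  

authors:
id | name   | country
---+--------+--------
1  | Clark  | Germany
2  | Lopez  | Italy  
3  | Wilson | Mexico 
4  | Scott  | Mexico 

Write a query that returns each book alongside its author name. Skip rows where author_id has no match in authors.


INNER JOIN keeps only books rows whose author_id matches an id in authors. Walk through each book:
  - book 1 (Hollow Hills): author_id=1 -> matches Clark
  - book 2 (The Iron Gate): author_id=2 -> matches Lopez
  - book 3 (Northern Lights): author_id=NULL, no match -> dropped
  - book 4 (Quiet Streets): author_id=4 -> matches Scott
So 1 of 4 rows is dropped.

SQL:
SELECT a.title, b.name AS author
FROM books a
INNER JOIN authors b ON a.author_id = b.id

Result:
title         | author
--------------+-------
Hollow Hills  | Clark 
The Iron Gate | Lopez 
Quiet Streets | Scott 


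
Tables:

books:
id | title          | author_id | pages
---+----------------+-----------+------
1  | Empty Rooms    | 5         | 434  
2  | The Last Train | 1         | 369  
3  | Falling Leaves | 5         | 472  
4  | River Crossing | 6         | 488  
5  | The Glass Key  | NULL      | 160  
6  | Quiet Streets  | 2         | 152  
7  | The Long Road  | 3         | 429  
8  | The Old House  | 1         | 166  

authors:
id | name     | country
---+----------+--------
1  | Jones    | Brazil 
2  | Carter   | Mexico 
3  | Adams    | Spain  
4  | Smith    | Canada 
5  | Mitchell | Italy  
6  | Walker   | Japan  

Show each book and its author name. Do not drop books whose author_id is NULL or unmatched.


LEFT JOIN keeps every row from books (the left table); where author_id has no match in authors, the author columns become NULL. Walk through each book:
  - book 1 (Empty Rooms): author_id=5 -> matches Mitchell
  - book 2 (The Last Train): author_id=1 -> matches Jones
  - book 3 (Falling Leaves): author_id=5 -> matches Mitchell
  - book 4 (River Crossing): author_id=6 -> matches Walker
  - book 5 (The Glass Key): author_id=NULL, no match -> kept with NULL
  - book 6 (Quiet Streets): author_id=2 -> matches Carter
  - book 7 (The Long Road): author_id=3 -> matches Adams
  - book 8 (The Old House): author_id=1 -> matches Jones
All 8 rows appear; 1 has NULL author.

SQL:
SELECT a.title, b.name AS author
FROM books a
LEFT JOIN authors b ON a.author_id = b.id

Result:
title          | author  
---------------+---------
Empty Rooms    | Mitchell
The Last Train | Jones   
Falling Leaves | Mitchell
River Crossing | Walker  
The Glass Key  | NULL    
Quiet Streets  | Carter  
The Long Road  | Adams   
The Old House  | Jones   


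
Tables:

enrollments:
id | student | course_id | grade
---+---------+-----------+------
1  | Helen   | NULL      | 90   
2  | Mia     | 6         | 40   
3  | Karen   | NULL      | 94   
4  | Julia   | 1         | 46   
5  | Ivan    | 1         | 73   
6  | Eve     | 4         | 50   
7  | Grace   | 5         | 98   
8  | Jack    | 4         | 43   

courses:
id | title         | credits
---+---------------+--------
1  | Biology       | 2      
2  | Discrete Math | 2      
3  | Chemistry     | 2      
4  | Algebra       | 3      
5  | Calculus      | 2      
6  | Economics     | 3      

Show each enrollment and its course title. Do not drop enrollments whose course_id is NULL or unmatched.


LEFT JOIN keeps every row from enrollments (the left table); where course_id has no match in courses, the course columns become NULL. Walk through each enrollment:
  - enrollment 1 (Helen): course_id=NULL, no match -> kept with NULL
  - enrollment 2 (Mia): course_id=6 -> matches Economics
  - enrollment 3 (Karen): course_id=NULL, no match -> kept with NULL
  - enrollment 4 (Julia): course_id=1 -> matches Biology
  - enrollment 5 (Ivan): course_id=1 -> matches Biology
  - enrollment 6 (Eve): course_id=4 -> matches Algebra
  - enrollment 7 (Grace): course_id=5 -> matches Calculus
  - enrollment 8 (Jack): course_id=4 -> matches Algebra
All 8 rows appear; 2 have NULL course.

SQL:
SELECT a.student, b.title AS course
FROM enrollments a
LEFT JOIN courses b ON a.course_id = b.id

Result:
student | course   
--------+----------
Helen   | NULL     
Mia     | Economics
Karen   | NULL     
Julia   | Biology  
Ivan    | Biology  
Eve     | Algebra  
Grace   | Calculus 
Jack    | Algebra  


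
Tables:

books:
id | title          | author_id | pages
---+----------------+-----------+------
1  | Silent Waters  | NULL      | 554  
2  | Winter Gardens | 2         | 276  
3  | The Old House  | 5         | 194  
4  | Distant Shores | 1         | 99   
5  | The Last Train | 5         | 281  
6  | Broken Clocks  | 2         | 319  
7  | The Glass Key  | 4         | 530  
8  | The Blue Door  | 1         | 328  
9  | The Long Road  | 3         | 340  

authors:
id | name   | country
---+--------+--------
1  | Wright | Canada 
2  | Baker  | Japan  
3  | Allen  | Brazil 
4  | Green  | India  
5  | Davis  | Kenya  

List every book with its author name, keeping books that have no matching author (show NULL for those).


LEFT JOIN keeps every row from books (the left table); where author_id has no match in authors, the author columns become NULL. Walk through each book:
  - book 1 (Silent Waters): author_id=NULL, no match -> kept with NULL
  - book 2 (Winter Gardens): author_id=2 -> matches Baker
  - book 3 (The Old House): author_id=5 -> matches Davis
  - book 4 (Distant Shores): author_id=1 -> matches Wright
  - book 5 (The Last Train): author_id=5 -> matches Davis
  - book 6 (Broken Clocks): author_id=2 -> matches Baker
  - book 7 (The Glass Key): author_id=4 -> matches Green
  - book 8 (The Blue Door): author_id=1 -> matches Wright
  - book 9 (The Long Road): author_id=3 -> matches Allen
All 9 rows appear; 1 has NULL author.

SQL:
SELECT a.title, b.name AS author
FROM books a
LEFT JOIN authors b ON a.author_id = b.id

Result:
title          | author
---------------+-------
Silent Waters  | NULL  
Winter Gardens | Baker 
The Old House  | Davis 
Distant Shores | Wright
The Last Train | Davis 
Broken Clocks  | Baker 
The Glass Key  | Green 
The Blue Door  | Wright
The Long Road  | Allen 


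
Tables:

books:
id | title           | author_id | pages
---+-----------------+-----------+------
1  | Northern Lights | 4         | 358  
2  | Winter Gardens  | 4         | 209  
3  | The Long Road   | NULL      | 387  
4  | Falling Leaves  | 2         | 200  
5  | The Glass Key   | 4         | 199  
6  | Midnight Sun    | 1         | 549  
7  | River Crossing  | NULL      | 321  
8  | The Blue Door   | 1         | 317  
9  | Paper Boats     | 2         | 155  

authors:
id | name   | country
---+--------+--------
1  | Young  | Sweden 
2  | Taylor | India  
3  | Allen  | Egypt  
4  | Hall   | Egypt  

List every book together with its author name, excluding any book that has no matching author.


INNER JOIN keeps only books rows whose author_id matches an id in authors. Walk through each book:
  - book 1 (Northern Lights): author_id=4 -> matches Hall
  - book 2 (Winter Gardens): author_id=4 -> matches Hall
  - book 3 (The Long Road): author_id=NULL, no match -> dropped
  - book 4 (Falling Leaves): author_id=2 -> matches Taylor
  - book 5 (The Glass Key): author_id=4 -> matches Hall
  - book 6 (Midnight Sun): author_id=1 -> matches Young
  - book 7 (River Crossing): author_id=NULL, no match -> dropped
  - book 8 (The Blue Door): author_id=1 -> matches Young
  - book 9 (Paper Boats): author_id=2 -> matches Taylor
So 2 of 9 rows are dropped.

SQL:
SELECT a.title, b.name AS author
FROM books a
INNER JOIN authors b ON a.author_id = b.id

Result:
title           | author
----------------+-------
Northern Lights | Hall  
Winter Gardens  | Hall  
Falling Leaves  | Taylor
The Glass Key   | Hall  
Midnight Sun    | Young 
The Blue Door   | Young 
Paper Boats     | Taylor


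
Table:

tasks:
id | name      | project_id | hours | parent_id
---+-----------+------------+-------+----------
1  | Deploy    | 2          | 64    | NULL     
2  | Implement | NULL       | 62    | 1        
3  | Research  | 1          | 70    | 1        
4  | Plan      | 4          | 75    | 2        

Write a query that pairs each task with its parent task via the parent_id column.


This is a self-join: tasks is joined to a second copy of itself, matching each row's parent_id to another row's id. Use LEFT JOIN so rows with parent_id=NULL are kept.
  - task 1 (Deploy): parent_id=NULL -> NULL
  - task 2 (Implement): parent_id=1 -> Deploy
  - task 3 (Research): parent_id=1 -> Deploy
  - task 4 (Plan): parent_id=2 -> Implement

SQL:
SELECT a.name AS item, b.name AS parent
FROM tasks a
LEFT JOIN tasks b ON a.parent_id = b.id

Result:
item      | parent   
----------+----------
Deploy    | NULL     
Implement | Deploy   
Research  | Deploy   
Plan      | Implement


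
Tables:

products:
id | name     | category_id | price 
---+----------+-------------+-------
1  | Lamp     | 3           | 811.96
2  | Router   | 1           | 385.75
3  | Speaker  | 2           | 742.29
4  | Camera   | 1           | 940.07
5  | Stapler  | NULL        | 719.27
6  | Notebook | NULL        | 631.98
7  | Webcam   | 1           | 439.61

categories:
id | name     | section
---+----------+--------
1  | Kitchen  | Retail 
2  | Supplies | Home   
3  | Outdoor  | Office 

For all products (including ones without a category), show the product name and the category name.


LEFT JOIN keeps every row from products (the left table); where category_id has no match in categories, the category columns become NULL. Walk through each product:
  - product 1 (Lamp): category_id=3 -> matches Outdoor
  - product 2 (Router): category_id=1 -> matches Kitchen
  - product 3 (Speaker): category_id=2 -> matches Supplies
  - product 4 (Camera): category_id=1 -> matches Kitchen
  - product 5 (Stapler): category_id=NULL, no match -> kept with NULL
  - product 6 (Notebook): category_id=NULL, no match -> kept with NULL
  - product 7 (Webcam): category_id=1 -> matches Kitchen
All 7 rows appear; 2 have NULL category.

SQL:
SELECT a.name, b.name AS category
FROM products a
LEFT JOIN categories b ON a.category_id = b.id

Result:
name     | category
---------+---------
Lamp     | Outdoor 
Router   | Kitchen 
Speaker  | Supplies
Camera   | Kitchen 
Stapler  | NULL    
Notebook | NULL    
Webcam   | Kitchen 


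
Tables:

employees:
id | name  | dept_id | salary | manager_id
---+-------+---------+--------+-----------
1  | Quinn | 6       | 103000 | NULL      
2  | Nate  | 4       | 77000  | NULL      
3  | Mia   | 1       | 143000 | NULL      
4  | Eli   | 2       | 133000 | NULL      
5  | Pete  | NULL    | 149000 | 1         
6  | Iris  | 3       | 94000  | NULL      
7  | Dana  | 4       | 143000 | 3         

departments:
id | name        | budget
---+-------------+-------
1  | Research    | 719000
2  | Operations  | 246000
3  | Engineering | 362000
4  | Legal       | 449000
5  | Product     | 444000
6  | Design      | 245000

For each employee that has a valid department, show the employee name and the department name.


INNER JOIN keeps only employees rows whose dept_id matches an id in departments. Walk through each employee:
  - employee 1 (Quinn): dept_id=6 -> matches Design
  - employee 2 (Nate): dept_id=4 -> matches Legal
  - employee 3 (Mia): dept_id=1 -> matches Research
  - employee 4 (Eli): dept_id=2 -> matches Operations
  - employee 5 (Pete): dept_id=NULL, no match -> dropped
  - employee 6 (Iris): dept_id=3 -> matches Engineering
  - employee 7 (Dana): dept_id=4 -> matches Legal
So 1 of 7 rows is dropped.

SQL:
SELECT a.name, b.name AS department
FROM employees a
INNER JOIN departments b ON a.dept_id = b.id

Result:
name  | department 
------+------------
Quinn | Design     
Nate  | Legal      
Mia   | Research   
Eli   | Operations 
Iris  | Engineering
Dana  | Legal      


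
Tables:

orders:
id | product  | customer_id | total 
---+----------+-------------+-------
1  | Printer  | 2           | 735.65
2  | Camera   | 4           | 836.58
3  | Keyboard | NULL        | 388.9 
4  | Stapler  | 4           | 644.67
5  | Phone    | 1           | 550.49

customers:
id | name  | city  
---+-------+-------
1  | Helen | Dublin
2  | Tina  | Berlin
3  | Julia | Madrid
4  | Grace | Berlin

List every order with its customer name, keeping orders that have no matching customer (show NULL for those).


LEFT JOIN keeps every row from orders (the left table); where customer_id has no match in customers, the customer columns become NULL. Walk through each order:
  - order 1 (Printer): customer_id=2 -> matches Tina
  - order 2 (Camera): customer_id=4 -> matches Grace
  - order 3 (Keyboard): customer_id=NULL, no match -> kept with NULL
  - order 4 (Stapler): customer_id=4 -> matches Grace
  - order 5 (Phone): customer_id=1 -> matches Helen
All 5 rows appear; 1 has NULL customer.

SQL:
SELECT a.product, b.name AS customer
FROM orders a
LEFT JOIN customers b ON a.customer_id = b.id

Result:
product  | customer
---------+---------
Printer  | Tina    
Camera   | Grace   
Keyboard | NULL    
Stapler  | Grace   
Phone    | Helen   


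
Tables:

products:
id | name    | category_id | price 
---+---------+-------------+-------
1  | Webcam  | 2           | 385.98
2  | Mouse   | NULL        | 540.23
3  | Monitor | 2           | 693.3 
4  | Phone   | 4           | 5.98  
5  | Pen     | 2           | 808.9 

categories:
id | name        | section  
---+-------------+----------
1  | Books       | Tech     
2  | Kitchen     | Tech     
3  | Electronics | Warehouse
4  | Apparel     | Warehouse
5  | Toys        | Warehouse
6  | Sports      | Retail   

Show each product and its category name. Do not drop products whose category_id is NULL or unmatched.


LEFT JOIN keeps every row from products (the left table); where category_id has no match in categories, the category columns become NULL. Walk through each product:
  - product 1 (Webcam): category_id=2 -> matches Kitchen
  - product 2 (Mouse): category_id=NULL, no match -> kept with NULL
  - product 3 (Monitor): category_id=2 -> matches Kitchen
  - product 4 (Phone): category_id=4 -> matches Apparel
  - product 5 (Pen): category_id=2 -> matches Kitchen
All 5 rows appear; 1 has NULL category.

SQL:
SELECT a.name, b.name AS category
FROM products a
LEFT JOIN categories b ON a.category_id = b.id

Result:
name    | category
--------+---------
Webcam  | Kitchen 
Mouse   | NULL    
Monitor | Kitchen 
Phone   | Apparel 
Pen     | Kitchen 


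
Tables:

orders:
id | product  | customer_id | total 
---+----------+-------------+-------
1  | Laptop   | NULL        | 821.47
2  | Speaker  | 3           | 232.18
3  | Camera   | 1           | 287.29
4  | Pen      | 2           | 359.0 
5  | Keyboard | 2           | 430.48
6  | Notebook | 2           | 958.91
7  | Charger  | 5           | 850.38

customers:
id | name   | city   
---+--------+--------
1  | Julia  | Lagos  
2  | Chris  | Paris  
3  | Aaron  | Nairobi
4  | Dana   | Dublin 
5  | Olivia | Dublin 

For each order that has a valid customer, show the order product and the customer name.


INNER JOIN keeps only orders rows whose customer_id matches an id in customers. Walk through each order:
  - order 1 (Laptop): customer_id=NULL, no match -> dropped
  - order 2 (Speaker): customer_id=3 -> matches Aaron
  - order 3 (Camera): customer_id=1 -> matches Julia
  - order 4 (Pen): customer_id=2 -> matches Chris
  - order 5 (Keyboard): customer_id=2 -> matches Chris
  - order 6 (Notebook): customer_id=2 -> matches Chris
  - order 7 (Charger): customer_id=5 -> matches Olivia
So 1 of 7 rows is dropped.

SQL:
SELECT a.product, b.name AS customer
FROM orders a
INNER JOIN customers b ON a.customer_id = b.id

Result:
product  | customer
---------+---------
Speaker  | Aaron   
Camera   | Julia   
Pen      | Chris   
Keyboard | Chris   
Notebook | Chris   
Charger  | Olivia  


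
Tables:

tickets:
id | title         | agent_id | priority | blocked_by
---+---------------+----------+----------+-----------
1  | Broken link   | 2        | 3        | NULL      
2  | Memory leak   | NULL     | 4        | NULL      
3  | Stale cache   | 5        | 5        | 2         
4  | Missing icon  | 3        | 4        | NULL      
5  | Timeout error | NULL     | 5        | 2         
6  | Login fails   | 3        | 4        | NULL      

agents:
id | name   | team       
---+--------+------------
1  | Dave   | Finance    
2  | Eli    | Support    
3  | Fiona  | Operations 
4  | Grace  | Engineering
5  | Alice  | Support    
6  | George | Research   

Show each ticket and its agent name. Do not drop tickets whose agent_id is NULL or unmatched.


LEFT JOIN keeps every row from tickets (the left table); where agent_id has no match in agents, the agent columns become NULL. Walk through each ticket:
  - ticket 1 (Broken link): agent_id=2 -> matches Eli
  - ticket 2 (Memory leak): agent_id=NULL, no match -> kept with NULL
  - ticket 3 (Stale cache): agent_id=5 -> matches Alice
  - ticket 4 (Missing icon): agent_id=3 -> matches Fiona
  - ticket 5 (Timeout error): agent_id=NULL, no match -> kept with NULL
  - ticket 6 (Login fails): agent_id=3 -> matches Fiona
All 6 rows appear; 2 have NULL agent.

SQL:
SELECT a.title, b.name AS agent
FROM tickets a
LEFT JOIN agents b ON a.agent_id = b.id

Result:
title         | agent
--------------+------
Broken link   | Eli  
Memory leak   | NULL 
Stale cache   | Alice
Missing icon  | Fiona
Timeout error | NULL 
Login fails   | Fiona
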